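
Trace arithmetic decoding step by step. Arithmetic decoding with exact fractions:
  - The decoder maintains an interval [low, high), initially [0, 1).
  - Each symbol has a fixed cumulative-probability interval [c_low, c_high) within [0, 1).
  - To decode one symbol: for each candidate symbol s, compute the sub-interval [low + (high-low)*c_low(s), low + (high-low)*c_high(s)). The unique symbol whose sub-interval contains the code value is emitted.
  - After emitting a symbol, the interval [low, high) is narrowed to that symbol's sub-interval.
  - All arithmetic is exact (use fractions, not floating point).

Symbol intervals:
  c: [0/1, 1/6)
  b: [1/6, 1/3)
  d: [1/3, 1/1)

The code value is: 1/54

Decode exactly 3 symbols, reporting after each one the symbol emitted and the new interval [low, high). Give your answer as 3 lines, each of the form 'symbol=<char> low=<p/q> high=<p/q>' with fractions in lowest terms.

Answer: symbol=c low=0/1 high=1/6
symbol=c low=0/1 high=1/36
symbol=d low=1/108 high=1/36

Derivation:
Step 1: interval [0/1, 1/1), width = 1/1 - 0/1 = 1/1
  'c': [0/1 + 1/1*0/1, 0/1 + 1/1*1/6) = [0/1, 1/6) <- contains code 1/54
  'b': [0/1 + 1/1*1/6, 0/1 + 1/1*1/3) = [1/6, 1/3)
  'd': [0/1 + 1/1*1/3, 0/1 + 1/1*1/1) = [1/3, 1/1)
  emit 'c', narrow to [0/1, 1/6)
Step 2: interval [0/1, 1/6), width = 1/6 - 0/1 = 1/6
  'c': [0/1 + 1/6*0/1, 0/1 + 1/6*1/6) = [0/1, 1/36) <- contains code 1/54
  'b': [0/1 + 1/6*1/6, 0/1 + 1/6*1/3) = [1/36, 1/18)
  'd': [0/1 + 1/6*1/3, 0/1 + 1/6*1/1) = [1/18, 1/6)
  emit 'c', narrow to [0/1, 1/36)
Step 3: interval [0/1, 1/36), width = 1/36 - 0/1 = 1/36
  'c': [0/1 + 1/36*0/1, 0/1 + 1/36*1/6) = [0/1, 1/216)
  'b': [0/1 + 1/36*1/6, 0/1 + 1/36*1/3) = [1/216, 1/108)
  'd': [0/1 + 1/36*1/3, 0/1 + 1/36*1/1) = [1/108, 1/36) <- contains code 1/54
  emit 'd', narrow to [1/108, 1/36)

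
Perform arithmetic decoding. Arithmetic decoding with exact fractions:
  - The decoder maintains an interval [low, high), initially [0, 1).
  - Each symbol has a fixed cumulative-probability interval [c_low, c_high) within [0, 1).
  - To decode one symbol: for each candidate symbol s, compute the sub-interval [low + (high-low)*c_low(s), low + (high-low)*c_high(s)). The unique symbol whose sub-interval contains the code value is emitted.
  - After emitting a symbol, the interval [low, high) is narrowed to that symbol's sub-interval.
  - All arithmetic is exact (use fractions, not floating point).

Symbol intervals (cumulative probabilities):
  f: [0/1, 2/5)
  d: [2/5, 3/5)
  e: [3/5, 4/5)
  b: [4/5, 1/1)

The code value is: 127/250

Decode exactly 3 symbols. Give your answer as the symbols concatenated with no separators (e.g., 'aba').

Answer: dde

Derivation:
Step 1: interval [0/1, 1/1), width = 1/1 - 0/1 = 1/1
  'f': [0/1 + 1/1*0/1, 0/1 + 1/1*2/5) = [0/1, 2/5)
  'd': [0/1 + 1/1*2/5, 0/1 + 1/1*3/5) = [2/5, 3/5) <- contains code 127/250
  'e': [0/1 + 1/1*3/5, 0/1 + 1/1*4/5) = [3/5, 4/5)
  'b': [0/1 + 1/1*4/5, 0/1 + 1/1*1/1) = [4/5, 1/1)
  emit 'd', narrow to [2/5, 3/5)
Step 2: interval [2/5, 3/5), width = 3/5 - 2/5 = 1/5
  'f': [2/5 + 1/5*0/1, 2/5 + 1/5*2/5) = [2/5, 12/25)
  'd': [2/5 + 1/5*2/5, 2/5 + 1/5*3/5) = [12/25, 13/25) <- contains code 127/250
  'e': [2/5 + 1/5*3/5, 2/5 + 1/5*4/5) = [13/25, 14/25)
  'b': [2/5 + 1/5*4/5, 2/5 + 1/5*1/1) = [14/25, 3/5)
  emit 'd', narrow to [12/25, 13/25)
Step 3: interval [12/25, 13/25), width = 13/25 - 12/25 = 1/25
  'f': [12/25 + 1/25*0/1, 12/25 + 1/25*2/5) = [12/25, 62/125)
  'd': [12/25 + 1/25*2/5, 12/25 + 1/25*3/5) = [62/125, 63/125)
  'e': [12/25 + 1/25*3/5, 12/25 + 1/25*4/5) = [63/125, 64/125) <- contains code 127/250
  'b': [12/25 + 1/25*4/5, 12/25 + 1/25*1/1) = [64/125, 13/25)
  emit 'e', narrow to [63/125, 64/125)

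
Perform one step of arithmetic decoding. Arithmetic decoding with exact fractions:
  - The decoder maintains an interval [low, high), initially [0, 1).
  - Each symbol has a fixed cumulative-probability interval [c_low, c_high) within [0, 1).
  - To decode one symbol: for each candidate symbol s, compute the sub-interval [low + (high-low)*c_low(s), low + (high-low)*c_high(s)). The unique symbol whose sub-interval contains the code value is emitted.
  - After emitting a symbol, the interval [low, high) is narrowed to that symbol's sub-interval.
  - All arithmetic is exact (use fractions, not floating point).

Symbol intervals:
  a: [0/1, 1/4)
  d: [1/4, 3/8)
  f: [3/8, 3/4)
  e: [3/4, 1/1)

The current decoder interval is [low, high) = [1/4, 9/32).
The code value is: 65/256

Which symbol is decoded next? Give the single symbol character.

Interval width = high − low = 9/32 − 1/4 = 1/32
Scaled code = (code − low) / width = (65/256 − 1/4) / 1/32 = 1/8
  a: [0/1, 1/4) ← scaled code falls here ✓
  d: [1/4, 3/8) 
  f: [3/8, 3/4) 
  e: [3/4, 1/1) 

Answer: a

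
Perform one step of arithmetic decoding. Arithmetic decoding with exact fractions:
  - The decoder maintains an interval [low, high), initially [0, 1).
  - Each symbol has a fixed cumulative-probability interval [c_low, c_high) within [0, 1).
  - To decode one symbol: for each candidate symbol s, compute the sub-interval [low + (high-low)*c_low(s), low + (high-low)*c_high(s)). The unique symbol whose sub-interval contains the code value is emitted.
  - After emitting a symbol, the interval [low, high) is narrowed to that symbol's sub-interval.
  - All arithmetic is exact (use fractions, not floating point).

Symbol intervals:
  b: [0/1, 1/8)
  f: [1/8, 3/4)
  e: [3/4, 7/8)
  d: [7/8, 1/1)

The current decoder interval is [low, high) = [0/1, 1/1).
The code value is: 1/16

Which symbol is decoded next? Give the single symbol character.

Answer: b

Derivation:
Interval width = high − low = 1/1 − 0/1 = 1/1
Scaled code = (code − low) / width = (1/16 − 0/1) / 1/1 = 1/16
  b: [0/1, 1/8) ← scaled code falls here ✓
  f: [1/8, 3/4) 
  e: [3/4, 7/8) 
  d: [7/8, 1/1) 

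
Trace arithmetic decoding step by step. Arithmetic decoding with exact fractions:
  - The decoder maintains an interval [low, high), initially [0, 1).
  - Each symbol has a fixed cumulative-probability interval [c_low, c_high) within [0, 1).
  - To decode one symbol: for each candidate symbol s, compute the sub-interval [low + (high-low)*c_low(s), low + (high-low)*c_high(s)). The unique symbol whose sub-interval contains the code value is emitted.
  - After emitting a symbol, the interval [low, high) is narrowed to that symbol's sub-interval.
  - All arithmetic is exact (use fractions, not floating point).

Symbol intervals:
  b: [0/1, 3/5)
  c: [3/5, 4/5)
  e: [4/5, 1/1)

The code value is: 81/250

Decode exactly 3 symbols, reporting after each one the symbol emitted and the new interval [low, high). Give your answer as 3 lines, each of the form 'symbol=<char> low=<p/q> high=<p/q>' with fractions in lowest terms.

Answer: symbol=b low=0/1 high=3/5
symbol=b low=0/1 high=9/25
symbol=e low=36/125 high=9/25

Derivation:
Step 1: interval [0/1, 1/1), width = 1/1 - 0/1 = 1/1
  'b': [0/1 + 1/1*0/1, 0/1 + 1/1*3/5) = [0/1, 3/5) <- contains code 81/250
  'c': [0/1 + 1/1*3/5, 0/1 + 1/1*4/5) = [3/5, 4/5)
  'e': [0/1 + 1/1*4/5, 0/1 + 1/1*1/1) = [4/5, 1/1)
  emit 'b', narrow to [0/1, 3/5)
Step 2: interval [0/1, 3/5), width = 3/5 - 0/1 = 3/5
  'b': [0/1 + 3/5*0/1, 0/1 + 3/5*3/5) = [0/1, 9/25) <- contains code 81/250
  'c': [0/1 + 3/5*3/5, 0/1 + 3/5*4/5) = [9/25, 12/25)
  'e': [0/1 + 3/5*4/5, 0/1 + 3/5*1/1) = [12/25, 3/5)
  emit 'b', narrow to [0/1, 9/25)
Step 3: interval [0/1, 9/25), width = 9/25 - 0/1 = 9/25
  'b': [0/1 + 9/25*0/1, 0/1 + 9/25*3/5) = [0/1, 27/125)
  'c': [0/1 + 9/25*3/5, 0/1 + 9/25*4/5) = [27/125, 36/125)
  'e': [0/1 + 9/25*4/5, 0/1 + 9/25*1/1) = [36/125, 9/25) <- contains code 81/250
  emit 'e', narrow to [36/125, 9/25)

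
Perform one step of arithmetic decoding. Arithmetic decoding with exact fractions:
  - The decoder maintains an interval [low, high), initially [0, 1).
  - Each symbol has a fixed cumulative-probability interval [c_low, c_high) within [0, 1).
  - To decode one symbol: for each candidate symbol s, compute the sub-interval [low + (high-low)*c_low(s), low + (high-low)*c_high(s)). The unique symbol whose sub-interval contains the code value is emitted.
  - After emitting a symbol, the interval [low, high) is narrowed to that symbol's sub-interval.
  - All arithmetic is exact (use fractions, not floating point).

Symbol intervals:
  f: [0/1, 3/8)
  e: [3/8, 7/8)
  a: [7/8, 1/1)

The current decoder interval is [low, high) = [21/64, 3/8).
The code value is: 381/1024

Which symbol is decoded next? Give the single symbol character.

Answer: a

Derivation:
Interval width = high − low = 3/8 − 21/64 = 3/64
Scaled code = (code − low) / width = (381/1024 − 21/64) / 3/64 = 15/16
  f: [0/1, 3/8) 
  e: [3/8, 7/8) 
  a: [7/8, 1/1) ← scaled code falls here ✓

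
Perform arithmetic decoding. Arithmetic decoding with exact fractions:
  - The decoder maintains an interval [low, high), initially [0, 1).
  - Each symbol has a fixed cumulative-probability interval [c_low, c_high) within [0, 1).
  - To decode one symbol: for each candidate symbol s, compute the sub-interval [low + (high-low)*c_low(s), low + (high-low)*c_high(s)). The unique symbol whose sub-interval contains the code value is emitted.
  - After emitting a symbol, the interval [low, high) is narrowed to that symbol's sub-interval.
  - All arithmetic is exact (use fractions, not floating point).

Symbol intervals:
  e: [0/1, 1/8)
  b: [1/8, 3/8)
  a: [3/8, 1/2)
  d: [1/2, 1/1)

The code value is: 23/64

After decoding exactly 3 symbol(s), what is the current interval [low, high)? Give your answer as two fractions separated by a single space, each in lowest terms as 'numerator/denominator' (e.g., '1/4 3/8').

Answer: 5/16 3/8

Derivation:
Step 1: interval [0/1, 1/1), width = 1/1 - 0/1 = 1/1
  'e': [0/1 + 1/1*0/1, 0/1 + 1/1*1/8) = [0/1, 1/8)
  'b': [0/1 + 1/1*1/8, 0/1 + 1/1*3/8) = [1/8, 3/8) <- contains code 23/64
  'a': [0/1 + 1/1*3/8, 0/1 + 1/1*1/2) = [3/8, 1/2)
  'd': [0/1 + 1/1*1/2, 0/1 + 1/1*1/1) = [1/2, 1/1)
  emit 'b', narrow to [1/8, 3/8)
Step 2: interval [1/8, 3/8), width = 3/8 - 1/8 = 1/4
  'e': [1/8 + 1/4*0/1, 1/8 + 1/4*1/8) = [1/8, 5/32)
  'b': [1/8 + 1/4*1/8, 1/8 + 1/4*3/8) = [5/32, 7/32)
  'a': [1/8 + 1/4*3/8, 1/8 + 1/4*1/2) = [7/32, 1/4)
  'd': [1/8 + 1/4*1/2, 1/8 + 1/4*1/1) = [1/4, 3/8) <- contains code 23/64
  emit 'd', narrow to [1/4, 3/8)
Step 3: interval [1/4, 3/8), width = 3/8 - 1/4 = 1/8
  'e': [1/4 + 1/8*0/1, 1/4 + 1/8*1/8) = [1/4, 17/64)
  'b': [1/4 + 1/8*1/8, 1/4 + 1/8*3/8) = [17/64, 19/64)
  'a': [1/4 + 1/8*3/8, 1/4 + 1/8*1/2) = [19/64, 5/16)
  'd': [1/4 + 1/8*1/2, 1/4 + 1/8*1/1) = [5/16, 3/8) <- contains code 23/64
  emit 'd', narrow to [5/16, 3/8)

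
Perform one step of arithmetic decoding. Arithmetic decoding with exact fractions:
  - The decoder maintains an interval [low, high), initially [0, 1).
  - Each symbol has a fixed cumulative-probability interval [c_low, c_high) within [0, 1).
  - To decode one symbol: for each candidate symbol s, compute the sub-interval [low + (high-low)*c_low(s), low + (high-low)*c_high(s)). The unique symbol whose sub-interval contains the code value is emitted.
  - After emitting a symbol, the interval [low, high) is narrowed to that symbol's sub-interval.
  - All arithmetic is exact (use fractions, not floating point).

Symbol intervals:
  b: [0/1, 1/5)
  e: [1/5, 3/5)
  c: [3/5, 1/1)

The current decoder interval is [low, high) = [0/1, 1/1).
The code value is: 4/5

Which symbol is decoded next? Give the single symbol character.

Answer: c

Derivation:
Interval width = high − low = 1/1 − 0/1 = 1/1
Scaled code = (code − low) / width = (4/5 − 0/1) / 1/1 = 4/5
  b: [0/1, 1/5) 
  e: [1/5, 3/5) 
  c: [3/5, 1/1) ← scaled code falls here ✓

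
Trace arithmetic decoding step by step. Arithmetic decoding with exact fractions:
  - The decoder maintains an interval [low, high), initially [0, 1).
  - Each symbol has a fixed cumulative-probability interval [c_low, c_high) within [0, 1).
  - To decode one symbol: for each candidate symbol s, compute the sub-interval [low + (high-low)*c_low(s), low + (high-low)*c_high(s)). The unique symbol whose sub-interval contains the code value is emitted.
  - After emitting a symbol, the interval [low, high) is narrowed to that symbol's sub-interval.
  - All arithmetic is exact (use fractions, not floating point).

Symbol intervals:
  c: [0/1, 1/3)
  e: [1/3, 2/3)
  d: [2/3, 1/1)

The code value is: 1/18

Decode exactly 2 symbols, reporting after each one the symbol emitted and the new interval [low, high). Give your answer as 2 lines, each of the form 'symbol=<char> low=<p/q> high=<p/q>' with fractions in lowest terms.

Answer: symbol=c low=0/1 high=1/3
symbol=c low=0/1 high=1/9

Derivation:
Step 1: interval [0/1, 1/1), width = 1/1 - 0/1 = 1/1
  'c': [0/1 + 1/1*0/1, 0/1 + 1/1*1/3) = [0/1, 1/3) <- contains code 1/18
  'e': [0/1 + 1/1*1/3, 0/1 + 1/1*2/3) = [1/3, 2/3)
  'd': [0/1 + 1/1*2/3, 0/1 + 1/1*1/1) = [2/3, 1/1)
  emit 'c', narrow to [0/1, 1/3)
Step 2: interval [0/1, 1/3), width = 1/3 - 0/1 = 1/3
  'c': [0/1 + 1/3*0/1, 0/1 + 1/3*1/3) = [0/1, 1/9) <- contains code 1/18
  'e': [0/1 + 1/3*1/3, 0/1 + 1/3*2/3) = [1/9, 2/9)
  'd': [0/1 + 1/3*2/3, 0/1 + 1/3*1/1) = [2/9, 1/3)
  emit 'c', narrow to [0/1, 1/9)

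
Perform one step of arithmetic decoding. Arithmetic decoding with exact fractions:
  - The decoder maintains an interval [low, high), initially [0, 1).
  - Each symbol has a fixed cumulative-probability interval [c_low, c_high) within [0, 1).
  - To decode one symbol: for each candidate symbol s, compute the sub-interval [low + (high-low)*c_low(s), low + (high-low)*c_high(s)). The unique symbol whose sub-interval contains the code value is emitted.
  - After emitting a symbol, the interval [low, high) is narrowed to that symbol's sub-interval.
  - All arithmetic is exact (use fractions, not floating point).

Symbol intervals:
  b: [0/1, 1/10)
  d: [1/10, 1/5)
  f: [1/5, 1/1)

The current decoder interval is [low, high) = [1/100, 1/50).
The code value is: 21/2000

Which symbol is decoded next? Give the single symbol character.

Answer: b

Derivation:
Interval width = high − low = 1/50 − 1/100 = 1/100
Scaled code = (code − low) / width = (21/2000 − 1/100) / 1/100 = 1/20
  b: [0/1, 1/10) ← scaled code falls here ✓
  d: [1/10, 1/5) 
  f: [1/5, 1/1) 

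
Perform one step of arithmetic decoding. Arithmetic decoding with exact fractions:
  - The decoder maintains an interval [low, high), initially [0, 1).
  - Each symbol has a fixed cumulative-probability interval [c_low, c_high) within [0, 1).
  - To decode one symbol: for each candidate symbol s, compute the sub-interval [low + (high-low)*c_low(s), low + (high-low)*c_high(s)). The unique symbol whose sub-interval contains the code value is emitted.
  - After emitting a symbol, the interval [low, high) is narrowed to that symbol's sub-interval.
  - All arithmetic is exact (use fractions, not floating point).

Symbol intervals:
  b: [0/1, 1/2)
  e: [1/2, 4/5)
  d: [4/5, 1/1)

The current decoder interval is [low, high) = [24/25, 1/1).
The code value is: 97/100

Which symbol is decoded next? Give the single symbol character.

Answer: b

Derivation:
Interval width = high − low = 1/1 − 24/25 = 1/25
Scaled code = (code − low) / width = (97/100 − 24/25) / 1/25 = 1/4
  b: [0/1, 1/2) ← scaled code falls here ✓
  e: [1/2, 4/5) 
  d: [4/5, 1/1) 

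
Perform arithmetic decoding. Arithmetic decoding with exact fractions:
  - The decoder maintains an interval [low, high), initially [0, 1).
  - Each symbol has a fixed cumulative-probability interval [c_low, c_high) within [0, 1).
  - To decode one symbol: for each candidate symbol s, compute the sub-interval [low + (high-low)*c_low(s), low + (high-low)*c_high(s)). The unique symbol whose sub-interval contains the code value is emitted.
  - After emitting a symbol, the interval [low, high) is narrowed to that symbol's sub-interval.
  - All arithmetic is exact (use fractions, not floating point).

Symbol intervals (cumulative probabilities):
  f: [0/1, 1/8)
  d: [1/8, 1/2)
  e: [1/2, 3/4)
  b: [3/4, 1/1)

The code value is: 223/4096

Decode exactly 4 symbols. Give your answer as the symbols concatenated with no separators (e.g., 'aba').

Answer: fdbd

Derivation:
Step 1: interval [0/1, 1/1), width = 1/1 - 0/1 = 1/1
  'f': [0/1 + 1/1*0/1, 0/1 + 1/1*1/8) = [0/1, 1/8) <- contains code 223/4096
  'd': [0/1 + 1/1*1/8, 0/1 + 1/1*1/2) = [1/8, 1/2)
  'e': [0/1 + 1/1*1/2, 0/1 + 1/1*3/4) = [1/2, 3/4)
  'b': [0/1 + 1/1*3/4, 0/1 + 1/1*1/1) = [3/4, 1/1)
  emit 'f', narrow to [0/1, 1/8)
Step 2: interval [0/1, 1/8), width = 1/8 - 0/1 = 1/8
  'f': [0/1 + 1/8*0/1, 0/1 + 1/8*1/8) = [0/1, 1/64)
  'd': [0/1 + 1/8*1/8, 0/1 + 1/8*1/2) = [1/64, 1/16) <- contains code 223/4096
  'e': [0/1 + 1/8*1/2, 0/1 + 1/8*3/4) = [1/16, 3/32)
  'b': [0/1 + 1/8*3/4, 0/1 + 1/8*1/1) = [3/32, 1/8)
  emit 'd', narrow to [1/64, 1/16)
Step 3: interval [1/64, 1/16), width = 1/16 - 1/64 = 3/64
  'f': [1/64 + 3/64*0/1, 1/64 + 3/64*1/8) = [1/64, 11/512)
  'd': [1/64 + 3/64*1/8, 1/64 + 3/64*1/2) = [11/512, 5/128)
  'e': [1/64 + 3/64*1/2, 1/64 + 3/64*3/4) = [5/128, 13/256)
  'b': [1/64 + 3/64*3/4, 1/64 + 3/64*1/1) = [13/256, 1/16) <- contains code 223/4096
  emit 'b', narrow to [13/256, 1/16)
Step 4: interval [13/256, 1/16), width = 1/16 - 13/256 = 3/256
  'f': [13/256 + 3/256*0/1, 13/256 + 3/256*1/8) = [13/256, 107/2048)
  'd': [13/256 + 3/256*1/8, 13/256 + 3/256*1/2) = [107/2048, 29/512) <- contains code 223/4096
  'e': [13/256 + 3/256*1/2, 13/256 + 3/256*3/4) = [29/512, 61/1024)
  'b': [13/256 + 3/256*3/4, 13/256 + 3/256*1/1) = [61/1024, 1/16)
  emit 'd', narrow to [107/2048, 29/512)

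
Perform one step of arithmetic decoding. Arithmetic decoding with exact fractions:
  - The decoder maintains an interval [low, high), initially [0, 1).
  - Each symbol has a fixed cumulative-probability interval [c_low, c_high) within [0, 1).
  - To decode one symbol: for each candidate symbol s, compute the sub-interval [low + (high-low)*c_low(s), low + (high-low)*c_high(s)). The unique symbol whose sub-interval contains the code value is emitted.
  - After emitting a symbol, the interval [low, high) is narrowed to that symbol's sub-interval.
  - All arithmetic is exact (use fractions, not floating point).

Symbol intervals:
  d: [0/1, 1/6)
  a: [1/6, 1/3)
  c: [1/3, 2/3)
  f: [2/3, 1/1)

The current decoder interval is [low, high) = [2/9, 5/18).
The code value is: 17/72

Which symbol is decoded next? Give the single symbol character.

Interval width = high − low = 5/18 − 2/9 = 1/18
Scaled code = (code − low) / width = (17/72 − 2/9) / 1/18 = 1/4
  d: [0/1, 1/6) 
  a: [1/6, 1/3) ← scaled code falls here ✓
  c: [1/3, 2/3) 
  f: [2/3, 1/1) 

Answer: a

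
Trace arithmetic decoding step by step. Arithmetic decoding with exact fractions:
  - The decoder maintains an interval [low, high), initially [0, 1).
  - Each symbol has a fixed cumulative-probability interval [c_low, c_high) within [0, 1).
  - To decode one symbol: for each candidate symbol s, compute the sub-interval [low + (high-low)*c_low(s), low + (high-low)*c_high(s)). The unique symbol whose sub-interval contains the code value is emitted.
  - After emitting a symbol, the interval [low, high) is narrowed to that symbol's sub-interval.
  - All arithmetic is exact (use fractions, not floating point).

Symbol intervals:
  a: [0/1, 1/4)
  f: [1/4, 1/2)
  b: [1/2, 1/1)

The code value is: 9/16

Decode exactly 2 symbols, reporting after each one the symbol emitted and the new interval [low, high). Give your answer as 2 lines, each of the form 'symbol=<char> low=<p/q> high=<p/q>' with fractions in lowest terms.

Step 1: interval [0/1, 1/1), width = 1/1 - 0/1 = 1/1
  'a': [0/1 + 1/1*0/1, 0/1 + 1/1*1/4) = [0/1, 1/4)
  'f': [0/1 + 1/1*1/4, 0/1 + 1/1*1/2) = [1/4, 1/2)
  'b': [0/1 + 1/1*1/2, 0/1 + 1/1*1/1) = [1/2, 1/1) <- contains code 9/16
  emit 'b', narrow to [1/2, 1/1)
Step 2: interval [1/2, 1/1), width = 1/1 - 1/2 = 1/2
  'a': [1/2 + 1/2*0/1, 1/2 + 1/2*1/4) = [1/2, 5/8) <- contains code 9/16
  'f': [1/2 + 1/2*1/4, 1/2 + 1/2*1/2) = [5/8, 3/4)
  'b': [1/2 + 1/2*1/2, 1/2 + 1/2*1/1) = [3/4, 1/1)
  emit 'a', narrow to [1/2, 5/8)

Answer: symbol=b low=1/2 high=1/1
symbol=a low=1/2 high=5/8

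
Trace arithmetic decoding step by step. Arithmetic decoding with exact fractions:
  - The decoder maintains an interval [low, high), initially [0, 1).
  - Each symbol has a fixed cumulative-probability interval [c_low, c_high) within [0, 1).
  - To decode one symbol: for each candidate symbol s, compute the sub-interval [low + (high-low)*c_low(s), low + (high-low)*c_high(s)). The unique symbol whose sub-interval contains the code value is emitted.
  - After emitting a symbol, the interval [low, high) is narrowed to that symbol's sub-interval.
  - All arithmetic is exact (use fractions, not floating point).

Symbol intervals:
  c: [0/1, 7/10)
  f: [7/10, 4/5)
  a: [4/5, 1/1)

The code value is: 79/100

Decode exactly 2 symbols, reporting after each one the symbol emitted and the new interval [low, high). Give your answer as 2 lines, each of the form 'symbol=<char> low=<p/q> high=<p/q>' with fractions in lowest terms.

Answer: symbol=f low=7/10 high=4/5
symbol=a low=39/50 high=4/5

Derivation:
Step 1: interval [0/1, 1/1), width = 1/1 - 0/1 = 1/1
  'c': [0/1 + 1/1*0/1, 0/1 + 1/1*7/10) = [0/1, 7/10)
  'f': [0/1 + 1/1*7/10, 0/1 + 1/1*4/5) = [7/10, 4/5) <- contains code 79/100
  'a': [0/1 + 1/1*4/5, 0/1 + 1/1*1/1) = [4/5, 1/1)
  emit 'f', narrow to [7/10, 4/5)
Step 2: interval [7/10, 4/5), width = 4/5 - 7/10 = 1/10
  'c': [7/10 + 1/10*0/1, 7/10 + 1/10*7/10) = [7/10, 77/100)
  'f': [7/10 + 1/10*7/10, 7/10 + 1/10*4/5) = [77/100, 39/50)
  'a': [7/10 + 1/10*4/5, 7/10 + 1/10*1/1) = [39/50, 4/5) <- contains code 79/100
  emit 'a', narrow to [39/50, 4/5)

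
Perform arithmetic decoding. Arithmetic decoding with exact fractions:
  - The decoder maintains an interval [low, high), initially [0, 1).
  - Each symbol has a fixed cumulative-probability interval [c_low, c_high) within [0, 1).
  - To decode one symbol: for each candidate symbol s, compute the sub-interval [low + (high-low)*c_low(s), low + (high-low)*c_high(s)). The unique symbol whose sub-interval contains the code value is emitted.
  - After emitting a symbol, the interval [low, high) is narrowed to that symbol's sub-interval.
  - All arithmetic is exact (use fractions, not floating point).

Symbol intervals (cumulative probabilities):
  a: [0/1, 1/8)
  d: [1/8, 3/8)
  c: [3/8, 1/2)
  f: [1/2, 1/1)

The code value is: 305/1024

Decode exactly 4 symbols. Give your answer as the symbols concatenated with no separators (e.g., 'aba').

Step 1: interval [0/1, 1/1), width = 1/1 - 0/1 = 1/1
  'a': [0/1 + 1/1*0/1, 0/1 + 1/1*1/8) = [0/1, 1/8)
  'd': [0/1 + 1/1*1/8, 0/1 + 1/1*3/8) = [1/8, 3/8) <- contains code 305/1024
  'c': [0/1 + 1/1*3/8, 0/1 + 1/1*1/2) = [3/8, 1/2)
  'f': [0/1 + 1/1*1/2, 0/1 + 1/1*1/1) = [1/2, 1/1)
  emit 'd', narrow to [1/8, 3/8)
Step 2: interval [1/8, 3/8), width = 3/8 - 1/8 = 1/4
  'a': [1/8 + 1/4*0/1, 1/8 + 1/4*1/8) = [1/8, 5/32)
  'd': [1/8 + 1/4*1/8, 1/8 + 1/4*3/8) = [5/32, 7/32)
  'c': [1/8 + 1/4*3/8, 1/8 + 1/4*1/2) = [7/32, 1/4)
  'f': [1/8 + 1/4*1/2, 1/8 + 1/4*1/1) = [1/4, 3/8) <- contains code 305/1024
  emit 'f', narrow to [1/4, 3/8)
Step 3: interval [1/4, 3/8), width = 3/8 - 1/4 = 1/8
  'a': [1/4 + 1/8*0/1, 1/4 + 1/8*1/8) = [1/4, 17/64)
  'd': [1/4 + 1/8*1/8, 1/4 + 1/8*3/8) = [17/64, 19/64)
  'c': [1/4 + 1/8*3/8, 1/4 + 1/8*1/2) = [19/64, 5/16) <- contains code 305/1024
  'f': [1/4 + 1/8*1/2, 1/4 + 1/8*1/1) = [5/16, 3/8)
  emit 'c', narrow to [19/64, 5/16)
Step 4: interval [19/64, 5/16), width = 5/16 - 19/64 = 1/64
  'a': [19/64 + 1/64*0/1, 19/64 + 1/64*1/8) = [19/64, 153/512) <- contains code 305/1024
  'd': [19/64 + 1/64*1/8, 19/64 + 1/64*3/8) = [153/512, 155/512)
  'c': [19/64 + 1/64*3/8, 19/64 + 1/64*1/2) = [155/512, 39/128)
  'f': [19/64 + 1/64*1/2, 19/64 + 1/64*1/1) = [39/128, 5/16)
  emit 'a', narrow to [19/64, 153/512)

Answer: dfca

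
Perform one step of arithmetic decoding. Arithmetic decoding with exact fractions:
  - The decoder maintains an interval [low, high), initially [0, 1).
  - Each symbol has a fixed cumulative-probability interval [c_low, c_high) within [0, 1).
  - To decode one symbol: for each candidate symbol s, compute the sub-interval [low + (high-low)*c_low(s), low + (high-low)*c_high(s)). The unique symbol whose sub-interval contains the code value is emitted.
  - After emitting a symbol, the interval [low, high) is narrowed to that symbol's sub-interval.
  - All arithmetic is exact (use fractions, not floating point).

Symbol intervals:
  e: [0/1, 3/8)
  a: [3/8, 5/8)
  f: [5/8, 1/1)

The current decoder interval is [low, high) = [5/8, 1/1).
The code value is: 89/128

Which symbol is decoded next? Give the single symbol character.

Interval width = high − low = 1/1 − 5/8 = 3/8
Scaled code = (code − low) / width = (89/128 − 5/8) / 3/8 = 3/16
  e: [0/1, 3/8) ← scaled code falls here ✓
  a: [3/8, 5/8) 
  f: [5/8, 1/1) 

Answer: e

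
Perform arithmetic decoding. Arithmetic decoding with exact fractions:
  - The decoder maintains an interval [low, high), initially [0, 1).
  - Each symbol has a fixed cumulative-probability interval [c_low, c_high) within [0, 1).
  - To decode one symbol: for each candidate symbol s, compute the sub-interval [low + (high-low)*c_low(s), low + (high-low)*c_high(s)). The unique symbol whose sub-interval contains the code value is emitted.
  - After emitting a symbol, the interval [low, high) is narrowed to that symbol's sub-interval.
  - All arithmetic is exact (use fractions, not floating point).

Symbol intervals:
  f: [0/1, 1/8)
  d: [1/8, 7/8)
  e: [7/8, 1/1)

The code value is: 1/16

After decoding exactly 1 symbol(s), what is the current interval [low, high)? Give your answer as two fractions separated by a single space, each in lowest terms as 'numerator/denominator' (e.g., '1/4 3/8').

Answer: 0/1 1/8

Derivation:
Step 1: interval [0/1, 1/1), width = 1/1 - 0/1 = 1/1
  'f': [0/1 + 1/1*0/1, 0/1 + 1/1*1/8) = [0/1, 1/8) <- contains code 1/16
  'd': [0/1 + 1/1*1/8, 0/1 + 1/1*7/8) = [1/8, 7/8)
  'e': [0/1 + 1/1*7/8, 0/1 + 1/1*1/1) = [7/8, 1/1)
  emit 'f', narrow to [0/1, 1/8)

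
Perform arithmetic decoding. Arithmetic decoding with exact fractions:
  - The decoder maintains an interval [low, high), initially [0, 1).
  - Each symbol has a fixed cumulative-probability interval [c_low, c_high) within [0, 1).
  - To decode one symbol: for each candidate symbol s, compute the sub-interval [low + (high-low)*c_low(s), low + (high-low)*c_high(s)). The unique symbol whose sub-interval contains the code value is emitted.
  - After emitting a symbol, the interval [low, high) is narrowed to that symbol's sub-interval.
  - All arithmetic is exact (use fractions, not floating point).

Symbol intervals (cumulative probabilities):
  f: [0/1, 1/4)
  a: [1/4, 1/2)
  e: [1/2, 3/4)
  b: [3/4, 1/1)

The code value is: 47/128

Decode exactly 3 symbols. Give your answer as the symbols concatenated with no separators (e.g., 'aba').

Answer: aab

Derivation:
Step 1: interval [0/1, 1/1), width = 1/1 - 0/1 = 1/1
  'f': [0/1 + 1/1*0/1, 0/1 + 1/1*1/4) = [0/1, 1/4)
  'a': [0/1 + 1/1*1/4, 0/1 + 1/1*1/2) = [1/4, 1/2) <- contains code 47/128
  'e': [0/1 + 1/1*1/2, 0/1 + 1/1*3/4) = [1/2, 3/4)
  'b': [0/1 + 1/1*3/4, 0/1 + 1/1*1/1) = [3/4, 1/1)
  emit 'a', narrow to [1/4, 1/2)
Step 2: interval [1/4, 1/2), width = 1/2 - 1/4 = 1/4
  'f': [1/4 + 1/4*0/1, 1/4 + 1/4*1/4) = [1/4, 5/16)
  'a': [1/4 + 1/4*1/4, 1/4 + 1/4*1/2) = [5/16, 3/8) <- contains code 47/128
  'e': [1/4 + 1/4*1/2, 1/4 + 1/4*3/4) = [3/8, 7/16)
  'b': [1/4 + 1/4*3/4, 1/4 + 1/4*1/1) = [7/16, 1/2)
  emit 'a', narrow to [5/16, 3/8)
Step 3: interval [5/16, 3/8), width = 3/8 - 5/16 = 1/16
  'f': [5/16 + 1/16*0/1, 5/16 + 1/16*1/4) = [5/16, 21/64)
  'a': [5/16 + 1/16*1/4, 5/16 + 1/16*1/2) = [21/64, 11/32)
  'e': [5/16 + 1/16*1/2, 5/16 + 1/16*3/4) = [11/32, 23/64)
  'b': [5/16 + 1/16*3/4, 5/16 + 1/16*1/1) = [23/64, 3/8) <- contains code 47/128
  emit 'b', narrow to [23/64, 3/8)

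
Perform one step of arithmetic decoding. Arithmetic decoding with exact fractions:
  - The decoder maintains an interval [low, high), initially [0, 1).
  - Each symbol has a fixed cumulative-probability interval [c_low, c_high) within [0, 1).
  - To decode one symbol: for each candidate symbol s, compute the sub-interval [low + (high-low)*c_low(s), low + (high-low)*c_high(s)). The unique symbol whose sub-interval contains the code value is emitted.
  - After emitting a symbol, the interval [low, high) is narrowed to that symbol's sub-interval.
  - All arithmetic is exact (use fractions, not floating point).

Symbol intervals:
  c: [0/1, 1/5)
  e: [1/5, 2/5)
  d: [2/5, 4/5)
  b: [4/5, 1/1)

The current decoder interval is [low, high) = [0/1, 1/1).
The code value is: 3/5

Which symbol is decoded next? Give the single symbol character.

Interval width = high − low = 1/1 − 0/1 = 1/1
Scaled code = (code − low) / width = (3/5 − 0/1) / 1/1 = 3/5
  c: [0/1, 1/5) 
  e: [1/5, 2/5) 
  d: [2/5, 4/5) ← scaled code falls here ✓
  b: [4/5, 1/1) 

Answer: d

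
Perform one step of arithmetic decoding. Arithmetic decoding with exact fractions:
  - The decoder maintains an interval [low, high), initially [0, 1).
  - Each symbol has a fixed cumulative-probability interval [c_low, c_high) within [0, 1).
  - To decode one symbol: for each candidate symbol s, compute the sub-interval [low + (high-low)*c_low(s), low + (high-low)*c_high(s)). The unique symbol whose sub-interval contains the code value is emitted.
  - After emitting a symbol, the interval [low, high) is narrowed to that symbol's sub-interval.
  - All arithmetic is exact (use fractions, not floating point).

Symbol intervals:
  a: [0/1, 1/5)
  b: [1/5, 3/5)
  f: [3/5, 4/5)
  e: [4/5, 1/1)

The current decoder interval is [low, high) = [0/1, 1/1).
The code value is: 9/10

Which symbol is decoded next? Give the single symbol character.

Interval width = high − low = 1/1 − 0/1 = 1/1
Scaled code = (code − low) / width = (9/10 − 0/1) / 1/1 = 9/10
  a: [0/1, 1/5) 
  b: [1/5, 3/5) 
  f: [3/5, 4/5) 
  e: [4/5, 1/1) ← scaled code falls here ✓

Answer: e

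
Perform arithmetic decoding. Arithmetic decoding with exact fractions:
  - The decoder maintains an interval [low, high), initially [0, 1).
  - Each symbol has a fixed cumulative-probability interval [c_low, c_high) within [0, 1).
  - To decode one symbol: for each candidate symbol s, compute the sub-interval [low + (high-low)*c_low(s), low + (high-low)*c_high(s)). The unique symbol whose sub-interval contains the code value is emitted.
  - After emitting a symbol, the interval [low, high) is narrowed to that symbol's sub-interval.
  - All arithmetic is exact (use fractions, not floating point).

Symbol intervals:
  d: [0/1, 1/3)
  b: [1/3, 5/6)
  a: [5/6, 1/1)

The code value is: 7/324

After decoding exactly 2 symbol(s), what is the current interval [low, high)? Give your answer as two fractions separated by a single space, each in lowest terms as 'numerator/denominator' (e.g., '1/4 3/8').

Answer: 0/1 1/9

Derivation:
Step 1: interval [0/1, 1/1), width = 1/1 - 0/1 = 1/1
  'd': [0/1 + 1/1*0/1, 0/1 + 1/1*1/3) = [0/1, 1/3) <- contains code 7/324
  'b': [0/1 + 1/1*1/3, 0/1 + 1/1*5/6) = [1/3, 5/6)
  'a': [0/1 + 1/1*5/6, 0/1 + 1/1*1/1) = [5/6, 1/1)
  emit 'd', narrow to [0/1, 1/3)
Step 2: interval [0/1, 1/3), width = 1/3 - 0/1 = 1/3
  'd': [0/1 + 1/3*0/1, 0/1 + 1/3*1/3) = [0/1, 1/9) <- contains code 7/324
  'b': [0/1 + 1/3*1/3, 0/1 + 1/3*5/6) = [1/9, 5/18)
  'a': [0/1 + 1/3*5/6, 0/1 + 1/3*1/1) = [5/18, 1/3)
  emit 'd', narrow to [0/1, 1/9)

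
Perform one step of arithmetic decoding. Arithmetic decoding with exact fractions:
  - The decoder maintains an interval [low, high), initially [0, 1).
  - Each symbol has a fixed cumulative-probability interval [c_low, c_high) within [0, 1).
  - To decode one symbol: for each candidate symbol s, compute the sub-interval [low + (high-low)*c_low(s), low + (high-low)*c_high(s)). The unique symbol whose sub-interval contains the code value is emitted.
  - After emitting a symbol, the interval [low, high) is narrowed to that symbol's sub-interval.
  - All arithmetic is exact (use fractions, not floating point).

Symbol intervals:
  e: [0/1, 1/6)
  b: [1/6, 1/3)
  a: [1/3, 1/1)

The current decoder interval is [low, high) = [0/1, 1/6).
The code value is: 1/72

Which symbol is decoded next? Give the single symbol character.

Answer: e

Derivation:
Interval width = high − low = 1/6 − 0/1 = 1/6
Scaled code = (code − low) / width = (1/72 − 0/1) / 1/6 = 1/12
  e: [0/1, 1/6) ← scaled code falls here ✓
  b: [1/6, 1/3) 
  a: [1/3, 1/1) 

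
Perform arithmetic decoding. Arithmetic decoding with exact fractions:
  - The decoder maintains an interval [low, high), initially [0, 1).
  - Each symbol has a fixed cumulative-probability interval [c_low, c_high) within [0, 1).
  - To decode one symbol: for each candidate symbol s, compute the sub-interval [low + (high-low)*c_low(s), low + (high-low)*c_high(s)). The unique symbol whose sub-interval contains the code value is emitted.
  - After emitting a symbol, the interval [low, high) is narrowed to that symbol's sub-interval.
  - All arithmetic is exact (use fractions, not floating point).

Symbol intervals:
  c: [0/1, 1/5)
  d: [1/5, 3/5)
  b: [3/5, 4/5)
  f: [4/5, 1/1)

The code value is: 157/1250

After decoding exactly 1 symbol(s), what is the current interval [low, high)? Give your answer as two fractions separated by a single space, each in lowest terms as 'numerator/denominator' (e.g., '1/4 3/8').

Step 1: interval [0/1, 1/1), width = 1/1 - 0/1 = 1/1
  'c': [0/1 + 1/1*0/1, 0/1 + 1/1*1/5) = [0/1, 1/5) <- contains code 157/1250
  'd': [0/1 + 1/1*1/5, 0/1 + 1/1*3/5) = [1/5, 3/5)
  'b': [0/1 + 1/1*3/5, 0/1 + 1/1*4/5) = [3/5, 4/5)
  'f': [0/1 + 1/1*4/5, 0/1 + 1/1*1/1) = [4/5, 1/1)
  emit 'c', narrow to [0/1, 1/5)

Answer: 0/1 1/5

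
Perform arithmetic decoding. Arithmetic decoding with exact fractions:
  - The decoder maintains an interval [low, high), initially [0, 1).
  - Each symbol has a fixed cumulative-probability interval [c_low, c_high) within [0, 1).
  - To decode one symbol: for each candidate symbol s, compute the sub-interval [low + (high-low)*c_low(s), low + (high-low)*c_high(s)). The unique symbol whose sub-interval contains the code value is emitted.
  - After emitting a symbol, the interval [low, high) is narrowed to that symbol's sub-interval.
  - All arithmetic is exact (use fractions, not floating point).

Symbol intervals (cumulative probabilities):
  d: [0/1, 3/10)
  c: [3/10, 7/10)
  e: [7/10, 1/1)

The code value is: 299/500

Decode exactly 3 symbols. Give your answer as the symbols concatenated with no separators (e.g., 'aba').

Step 1: interval [0/1, 1/1), width = 1/1 - 0/1 = 1/1
  'd': [0/1 + 1/1*0/1, 0/1 + 1/1*3/10) = [0/1, 3/10)
  'c': [0/1 + 1/1*3/10, 0/1 + 1/1*7/10) = [3/10, 7/10) <- contains code 299/500
  'e': [0/1 + 1/1*7/10, 0/1 + 1/1*1/1) = [7/10, 1/1)
  emit 'c', narrow to [3/10, 7/10)
Step 2: interval [3/10, 7/10), width = 7/10 - 3/10 = 2/5
  'd': [3/10 + 2/5*0/1, 3/10 + 2/5*3/10) = [3/10, 21/50)
  'c': [3/10 + 2/5*3/10, 3/10 + 2/5*7/10) = [21/50, 29/50)
  'e': [3/10 + 2/5*7/10, 3/10 + 2/5*1/1) = [29/50, 7/10) <- contains code 299/500
  emit 'e', narrow to [29/50, 7/10)
Step 3: interval [29/50, 7/10), width = 7/10 - 29/50 = 3/25
  'd': [29/50 + 3/25*0/1, 29/50 + 3/25*3/10) = [29/50, 77/125) <- contains code 299/500
  'c': [29/50 + 3/25*3/10, 29/50 + 3/25*7/10) = [77/125, 83/125)
  'e': [29/50 + 3/25*7/10, 29/50 + 3/25*1/1) = [83/125, 7/10)
  emit 'd', narrow to [29/50, 77/125)

Answer: ced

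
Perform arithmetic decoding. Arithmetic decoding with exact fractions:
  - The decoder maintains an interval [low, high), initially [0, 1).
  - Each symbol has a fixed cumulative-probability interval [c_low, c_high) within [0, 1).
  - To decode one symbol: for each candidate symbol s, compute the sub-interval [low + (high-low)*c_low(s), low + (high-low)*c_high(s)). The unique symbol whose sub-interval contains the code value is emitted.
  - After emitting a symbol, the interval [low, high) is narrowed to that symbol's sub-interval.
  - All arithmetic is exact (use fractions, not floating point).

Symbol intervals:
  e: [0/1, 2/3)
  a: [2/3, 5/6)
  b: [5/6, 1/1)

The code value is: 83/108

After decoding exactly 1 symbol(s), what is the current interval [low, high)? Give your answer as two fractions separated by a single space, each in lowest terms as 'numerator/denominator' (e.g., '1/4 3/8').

Answer: 2/3 5/6

Derivation:
Step 1: interval [0/1, 1/1), width = 1/1 - 0/1 = 1/1
  'e': [0/1 + 1/1*0/1, 0/1 + 1/1*2/3) = [0/1, 2/3)
  'a': [0/1 + 1/1*2/3, 0/1 + 1/1*5/6) = [2/3, 5/6) <- contains code 83/108
  'b': [0/1 + 1/1*5/6, 0/1 + 1/1*1/1) = [5/6, 1/1)
  emit 'a', narrow to [2/3, 5/6)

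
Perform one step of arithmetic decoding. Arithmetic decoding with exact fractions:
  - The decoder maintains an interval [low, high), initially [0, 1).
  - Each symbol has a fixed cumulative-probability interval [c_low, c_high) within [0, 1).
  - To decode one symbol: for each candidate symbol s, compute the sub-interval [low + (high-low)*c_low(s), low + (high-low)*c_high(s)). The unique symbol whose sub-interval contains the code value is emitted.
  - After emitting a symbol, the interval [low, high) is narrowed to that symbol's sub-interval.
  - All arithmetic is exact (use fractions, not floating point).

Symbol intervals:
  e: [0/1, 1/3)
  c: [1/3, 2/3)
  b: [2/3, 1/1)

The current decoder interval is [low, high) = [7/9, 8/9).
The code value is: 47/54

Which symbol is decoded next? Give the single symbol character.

Answer: b

Derivation:
Interval width = high − low = 8/9 − 7/9 = 1/9
Scaled code = (code − low) / width = (47/54 − 7/9) / 1/9 = 5/6
  e: [0/1, 1/3) 
  c: [1/3, 2/3) 
  b: [2/3, 1/1) ← scaled code falls here ✓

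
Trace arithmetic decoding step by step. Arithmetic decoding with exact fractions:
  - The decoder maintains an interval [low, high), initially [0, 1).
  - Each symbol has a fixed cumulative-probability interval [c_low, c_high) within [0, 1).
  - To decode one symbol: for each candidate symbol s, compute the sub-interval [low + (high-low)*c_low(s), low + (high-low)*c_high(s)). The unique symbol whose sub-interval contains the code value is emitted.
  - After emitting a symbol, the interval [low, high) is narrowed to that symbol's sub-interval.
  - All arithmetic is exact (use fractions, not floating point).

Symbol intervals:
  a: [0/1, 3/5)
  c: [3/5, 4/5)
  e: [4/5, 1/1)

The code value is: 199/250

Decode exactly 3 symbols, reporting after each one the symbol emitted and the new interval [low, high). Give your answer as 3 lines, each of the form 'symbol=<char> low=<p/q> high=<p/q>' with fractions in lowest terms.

Answer: symbol=c low=3/5 high=4/5
symbol=e low=19/25 high=4/5
symbol=e low=99/125 high=4/5

Derivation:
Step 1: interval [0/1, 1/1), width = 1/1 - 0/1 = 1/1
  'a': [0/1 + 1/1*0/1, 0/1 + 1/1*3/5) = [0/1, 3/5)
  'c': [0/1 + 1/1*3/5, 0/1 + 1/1*4/5) = [3/5, 4/5) <- contains code 199/250
  'e': [0/1 + 1/1*4/5, 0/1 + 1/1*1/1) = [4/5, 1/1)
  emit 'c', narrow to [3/5, 4/5)
Step 2: interval [3/5, 4/5), width = 4/5 - 3/5 = 1/5
  'a': [3/5 + 1/5*0/1, 3/5 + 1/5*3/5) = [3/5, 18/25)
  'c': [3/5 + 1/5*3/5, 3/5 + 1/5*4/5) = [18/25, 19/25)
  'e': [3/5 + 1/5*4/5, 3/5 + 1/5*1/1) = [19/25, 4/5) <- contains code 199/250
  emit 'e', narrow to [19/25, 4/5)
Step 3: interval [19/25, 4/5), width = 4/5 - 19/25 = 1/25
  'a': [19/25 + 1/25*0/1, 19/25 + 1/25*3/5) = [19/25, 98/125)
  'c': [19/25 + 1/25*3/5, 19/25 + 1/25*4/5) = [98/125, 99/125)
  'e': [19/25 + 1/25*4/5, 19/25 + 1/25*1/1) = [99/125, 4/5) <- contains code 199/250
  emit 'e', narrow to [99/125, 4/5)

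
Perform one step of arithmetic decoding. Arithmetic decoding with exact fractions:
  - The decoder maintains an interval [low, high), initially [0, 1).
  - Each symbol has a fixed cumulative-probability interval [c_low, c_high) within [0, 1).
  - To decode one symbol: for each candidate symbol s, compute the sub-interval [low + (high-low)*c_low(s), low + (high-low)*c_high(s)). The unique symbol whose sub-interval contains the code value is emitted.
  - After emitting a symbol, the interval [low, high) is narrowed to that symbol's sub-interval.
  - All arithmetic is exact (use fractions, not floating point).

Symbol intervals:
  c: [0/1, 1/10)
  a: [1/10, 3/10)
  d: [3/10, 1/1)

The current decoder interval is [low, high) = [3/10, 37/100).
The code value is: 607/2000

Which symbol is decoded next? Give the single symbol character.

Interval width = high − low = 37/100 − 3/10 = 7/100
Scaled code = (code − low) / width = (607/2000 − 3/10) / 7/100 = 1/20
  c: [0/1, 1/10) ← scaled code falls here ✓
  a: [1/10, 3/10) 
  d: [3/10, 1/1) 

Answer: c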